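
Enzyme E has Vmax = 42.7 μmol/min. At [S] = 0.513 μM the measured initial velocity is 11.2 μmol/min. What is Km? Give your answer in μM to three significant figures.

1.44 μM

From v = Vmax[S]/(Km+[S]), Km = [S](Vmax − v)/v.
Km = 0.513 × (42.7 − 11.2) / 11.2 = 16.16/11.2 = 1.44 μM.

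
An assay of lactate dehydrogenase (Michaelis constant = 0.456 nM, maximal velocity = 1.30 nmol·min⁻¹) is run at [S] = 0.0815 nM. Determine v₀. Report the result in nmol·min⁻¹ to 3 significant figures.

0.197 nmol·min⁻¹

v = Vmax·[S]/(Km + [S]) = 1.30 × 0.0815 / (0.456 + 0.0815)
  = 0.1060 / 0.5375 = 0.197 nmol·min⁻¹.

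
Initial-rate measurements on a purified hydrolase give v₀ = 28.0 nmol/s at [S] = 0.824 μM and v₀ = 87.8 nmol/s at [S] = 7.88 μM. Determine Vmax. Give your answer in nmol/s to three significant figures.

From v = Vmax[S]/(Km+[S]), each point gives Vmax = v(Km+[S])/[S].
Equating: 28.0(Km+0.824)/0.824 = 87.8(Km+7.88)/7.88.
33.98·Km + 28.0 = 11.14·Km + 87.8, so (33.98 − 11.14)·Km = 87.8 − 28.0.
Km = 59.80/22.84 = 2.62 μM; then Vmax = 28.0(2.62+0.824)/0.824 = 117 nmol/s.

117 nmol/s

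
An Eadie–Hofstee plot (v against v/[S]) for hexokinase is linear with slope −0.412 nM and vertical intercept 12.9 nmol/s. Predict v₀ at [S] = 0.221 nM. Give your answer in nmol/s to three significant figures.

In the Eadie–Hofstee form v = Vmax − Km·(v/[S]), the slope is −Km and the intercept is Vmax, so Km = 0.412 nM and Vmax = 12.9 nmol/s.
v = 12.9 × 0.221/(0.412 + 0.221) = 4.50 nmol/s.

4.50 nmol/s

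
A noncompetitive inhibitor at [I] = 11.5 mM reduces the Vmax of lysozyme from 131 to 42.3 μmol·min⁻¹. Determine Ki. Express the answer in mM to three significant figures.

Noncompetitive: Vmax,app = Vmax/α with α = 1 + [I]/Ki.
α = Vmax/Vmax,app = 131/42.3 = 3.097.
Since α = 1 + [I]/Ki, [I]/Ki = 3.097 − 1 = 2.097 and Ki = 11.5/2.097 = 5.48 mM.

5.48 mM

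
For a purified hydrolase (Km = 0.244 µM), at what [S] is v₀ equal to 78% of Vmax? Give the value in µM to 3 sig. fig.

v/Vmax = [S]/(Km+[S]) = 0.78, so [S] = Km·0.78/(1 − 0.78) = 0.244 × 3.545.
[S] = 0.865 µM.

0.865 µM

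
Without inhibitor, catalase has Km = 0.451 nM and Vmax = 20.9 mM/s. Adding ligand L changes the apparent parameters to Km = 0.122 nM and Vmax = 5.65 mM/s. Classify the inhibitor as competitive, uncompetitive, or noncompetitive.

Both Km and Vmax decrease by the same factor (~3.70-fold) — characteristic of uncompetitive inhibition.

uncompetitive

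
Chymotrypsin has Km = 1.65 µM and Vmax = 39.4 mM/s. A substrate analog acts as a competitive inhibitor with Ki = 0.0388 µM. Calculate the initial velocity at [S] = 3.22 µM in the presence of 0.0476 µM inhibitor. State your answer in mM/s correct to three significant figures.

With α = 1 + [I]/Ki = 1 + 0.0476/0.0388 = 2.227, the competitive rate law is v = Vmax[S] / (αKm + [S]).
v = 39.4×3.22 / (2.227×1.65 + 3.22) = 126.9/6.894 = 18.4 mM/s.

18.4 mM/s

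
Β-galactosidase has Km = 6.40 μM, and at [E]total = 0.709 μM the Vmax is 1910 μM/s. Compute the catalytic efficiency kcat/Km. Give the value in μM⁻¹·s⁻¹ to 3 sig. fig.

kcat = Vmax/[E]total = 1910/0.709 = 2690 s⁻¹.
kcat/Km = 2690/6.40 = 421 μM⁻¹·s⁻¹.

421 μM⁻¹·s⁻¹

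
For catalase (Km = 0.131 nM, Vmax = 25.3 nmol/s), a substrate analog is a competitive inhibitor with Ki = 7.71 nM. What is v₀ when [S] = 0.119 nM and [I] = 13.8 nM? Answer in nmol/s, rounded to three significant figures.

α = 1 + [I]/Ki = 1 + 13.8/7.71 = 2.790.
For a competitive inhibitor, Vmax is unchanged and the apparent Km becomes α·Km: Km,app = 0.365 nM, Vmax,app = 25.3 nmol/s.
v = Vmax,app·[S]/(Km,app + [S]) = 25.3 × 0.119/(0.365 + 0.119) = 6.21 nmol/s.

6.21 nmol/s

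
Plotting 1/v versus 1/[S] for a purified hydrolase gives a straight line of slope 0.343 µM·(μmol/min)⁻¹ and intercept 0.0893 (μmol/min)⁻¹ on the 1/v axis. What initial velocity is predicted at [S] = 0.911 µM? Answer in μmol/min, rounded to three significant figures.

The y-intercept is 1/Vmax, so Vmax = 1/0.0893 = 11.2 μmol/min.
The slope is Km/Vmax, so Km = 0.343 × 11.2 = 3.84 µM.
Then v = 11.2 × 0.911/(3.84 + 0.911) = 2.15 μmol/min.

2.15 μmol/min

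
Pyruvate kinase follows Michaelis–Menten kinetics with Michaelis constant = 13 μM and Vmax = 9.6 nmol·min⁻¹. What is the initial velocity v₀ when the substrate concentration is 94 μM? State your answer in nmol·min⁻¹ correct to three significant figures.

8.43 nmol·min⁻¹

v = Vmax·[S]/(Km + [S]) = 9.6 × 94 / (13 + 94)
  = 902.4 / 107.0 = 8.43 nmol·min⁻¹.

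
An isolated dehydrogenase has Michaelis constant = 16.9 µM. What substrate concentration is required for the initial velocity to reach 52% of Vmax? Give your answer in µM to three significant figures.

v/Vmax = [S]/(Km+[S]) = 0.52, so [S] = Km·0.52/(1 − 0.52) = 16.9 × 1.083.
[S] = 18.3 µM.

18.3 µM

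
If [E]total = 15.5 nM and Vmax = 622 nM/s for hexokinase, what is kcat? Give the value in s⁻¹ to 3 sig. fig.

kcat = Vmax/[E]total = 622 nM/s / 15.5 nM = 40.1 s⁻¹.

40.1 s⁻¹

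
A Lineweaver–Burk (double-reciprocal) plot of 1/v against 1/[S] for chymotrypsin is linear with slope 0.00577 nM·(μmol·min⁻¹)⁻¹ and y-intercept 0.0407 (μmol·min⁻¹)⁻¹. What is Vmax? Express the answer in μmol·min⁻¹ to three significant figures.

24.6 μmol·min⁻¹

The y-intercept of a Lineweaver–Burk plot equals 1/Vmax, so Vmax = 1/0.0407 = 24.6 μmol·min⁻¹.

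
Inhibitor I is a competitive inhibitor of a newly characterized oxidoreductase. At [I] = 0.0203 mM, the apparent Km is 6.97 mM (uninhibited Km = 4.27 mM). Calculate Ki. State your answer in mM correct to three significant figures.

0.0321 mM

Competitive: Km,app = α·Km with α = 1 + [I]/Ki.
α = Km,app/Km = 6.97/4.27 = 1.632.
Ki = [I]/(α − 1) = 0.0203/0.6323 = 0.0321 mM.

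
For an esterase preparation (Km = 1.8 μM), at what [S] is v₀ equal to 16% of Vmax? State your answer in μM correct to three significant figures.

0.343 μM

v/Vmax = [S]/(Km+[S]) = 0.16, so [S] = Km·0.16/(1 − 0.16) = 1.8 × 0.1905.
[S] = 0.343 μM.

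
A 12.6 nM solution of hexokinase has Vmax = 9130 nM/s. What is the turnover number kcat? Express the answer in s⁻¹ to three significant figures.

kcat = Vmax/[E]total = 9130 nM/s / 12.6 nM = 725 s⁻¹.

725 s⁻¹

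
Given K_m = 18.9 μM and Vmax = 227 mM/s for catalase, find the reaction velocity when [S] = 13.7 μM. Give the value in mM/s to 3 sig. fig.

v = Vmax·[S]/(Km + [S]) = 227 × 13.7 / (18.9 + 13.7)
  = 3110 / 32.60 = 95.4 mM/s.

95.4 mM/s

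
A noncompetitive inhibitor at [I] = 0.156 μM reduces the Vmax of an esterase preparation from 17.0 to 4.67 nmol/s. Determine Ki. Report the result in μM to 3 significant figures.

0.0591 μM

Noncompetitive: Vmax,app = Vmax/α with α = 1 + [I]/Ki.
α = Vmax/Vmax,app = 17.0/4.67 = 3.640.
Ki = [I]/(α − 1) = 0.156/2.640 = 0.0591 μM.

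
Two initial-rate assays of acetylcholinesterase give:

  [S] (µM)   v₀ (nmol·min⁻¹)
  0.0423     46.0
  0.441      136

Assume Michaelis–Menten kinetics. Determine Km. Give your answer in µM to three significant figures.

In reciprocal form, 1/v = (Km/Vmax)·(1/[S]) + 1/Vmax. The two points give (1/[S], 1/v) = (23.64, 0.02174) and (2.268, 0.007353).
Slope = (0.02174 − 0.007353)/(23.64 − 2.268) = 0.0006731; intercept = 0.02174 − 0.0006731×23.64 = 0.005827.
Vmax = 1/intercept = 172 nmol·min⁻¹; Km = slope × Vmax = 0.0006731 × 172 = 0.116 µM.

0.116 µM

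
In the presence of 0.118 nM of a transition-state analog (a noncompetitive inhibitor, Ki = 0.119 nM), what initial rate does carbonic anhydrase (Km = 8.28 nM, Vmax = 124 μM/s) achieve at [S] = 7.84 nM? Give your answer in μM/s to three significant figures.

30.3 μM/s

With α = 1 + [I]/Ki = 1 + 0.118/0.119 = 1.992, the noncompetitive rate law is v = (Vmax/α)·[S] / (Km + [S]).
v = (124/1.992)×7.84 / (8.28 + 7.84) = 488.1/16.12 = 30.3 μM/s.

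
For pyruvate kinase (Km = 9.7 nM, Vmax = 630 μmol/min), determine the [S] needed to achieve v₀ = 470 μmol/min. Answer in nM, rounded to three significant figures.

The required fractional saturation is v/Vmax = 470/630 = 0.7460.
Then [S]/(Km+[S]) = 0.7460 ⇒ [S] = 9.7 × 0.7460/(1 − 0.7460) = 28.5 nM.

28.5 nM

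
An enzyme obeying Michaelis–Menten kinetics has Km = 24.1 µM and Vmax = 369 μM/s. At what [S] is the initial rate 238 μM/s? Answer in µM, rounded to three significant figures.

Rearranging v = Vmax[S]/(Km+[S]) gives [S] = Km·v/(Vmax − v).
[S] = 24.1 × 238 / (369 − 238) = 5736/131.0 = 43.8 µM.

43.8 µM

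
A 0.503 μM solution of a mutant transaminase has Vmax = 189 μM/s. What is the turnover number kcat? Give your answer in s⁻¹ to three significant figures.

376 s⁻¹

kcat = Vmax/[E]total = 189 μM/s / 0.503 μM = 376 s⁻¹.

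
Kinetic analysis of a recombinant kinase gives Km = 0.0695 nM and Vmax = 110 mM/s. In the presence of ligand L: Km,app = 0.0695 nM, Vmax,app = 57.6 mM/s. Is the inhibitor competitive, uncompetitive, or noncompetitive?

noncompetitive

Vmax decreases (110 → 57.6 mM/s) while Km is unchanged — pure noncompetitive inhibition.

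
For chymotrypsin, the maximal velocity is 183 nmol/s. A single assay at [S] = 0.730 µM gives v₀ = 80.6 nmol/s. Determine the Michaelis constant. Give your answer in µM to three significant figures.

From v = Vmax[S]/(Km+[S]), Km = [S](Vmax − v)/v.
Km = 0.730 × (183 − 80.6) / 80.6 = 74.75/80.6 = 0.927 µM.

0.927 µM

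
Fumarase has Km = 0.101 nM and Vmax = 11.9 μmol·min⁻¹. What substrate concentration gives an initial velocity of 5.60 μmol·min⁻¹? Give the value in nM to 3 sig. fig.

The required fractional saturation is v/Vmax = 5.60/11.9 = 0.4706.
Then [S]/(Km+[S]) = 0.4706 ⇒ [S] = 0.101 × 0.4706/(1 − 0.4706) = 0.0898 nM.

0.0898 nM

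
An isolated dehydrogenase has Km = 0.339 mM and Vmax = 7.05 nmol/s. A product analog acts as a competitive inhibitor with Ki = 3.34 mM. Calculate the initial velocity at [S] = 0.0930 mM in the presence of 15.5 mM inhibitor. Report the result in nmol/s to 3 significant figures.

With α = 1 + [I]/Ki = 1 + 15.5/3.34 = 5.641, the competitive rate law is v = Vmax[S] / (αKm + [S]).
v = 7.05×0.0930 / (5.641×0.339 + 0.0930) = 0.6556/2.005 = 0.327 nmol/s.

0.327 nmol/s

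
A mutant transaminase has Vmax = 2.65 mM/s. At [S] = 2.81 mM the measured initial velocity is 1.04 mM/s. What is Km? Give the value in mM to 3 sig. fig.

From v = Vmax[S]/(Km+[S]), Km = [S](Vmax − v)/v.
Km = 2.81 × (2.65 − 1.04) / 1.04 = 4.524/1.04 = 4.35 mM.

4.35 mM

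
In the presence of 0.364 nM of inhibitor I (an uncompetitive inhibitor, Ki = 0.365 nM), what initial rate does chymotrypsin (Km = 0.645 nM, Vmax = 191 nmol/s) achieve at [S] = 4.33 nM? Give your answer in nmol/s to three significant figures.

α = 1 + [I]/Ki = 1 + 0.364/0.365 = 1.997.
For an uncompetitive inhibitor, both parameters are divided by α, giving Vmax/α and Km/α: Km,app = 0.323 nM, Vmax,app = 95.6 nmol/s.
v = Vmax,app·[S]/(Km,app + [S]) = 95.6 × 4.33/(0.323 + 4.33) = 89.0 nmol/s.

89.0 nmol/s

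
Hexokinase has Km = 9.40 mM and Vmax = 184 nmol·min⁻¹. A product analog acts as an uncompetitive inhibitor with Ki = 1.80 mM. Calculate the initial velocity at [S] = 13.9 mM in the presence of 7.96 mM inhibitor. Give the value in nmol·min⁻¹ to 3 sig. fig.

α = 1 + [I]/Ki = 1 + 7.96/1.80 = 5.422.
For an uncompetitive inhibitor, both parameters are divided by α, giving Vmax/α and Km/α: Km,app = 1.73 mM, Vmax,app = 33.9 nmol·min⁻¹.
v = Vmax,app·[S]/(Km,app + [S]) = 33.9 × 13.9/(1.73 + 13.9) = 30.2 nmol·min⁻¹.

30.2 nmol·min⁻¹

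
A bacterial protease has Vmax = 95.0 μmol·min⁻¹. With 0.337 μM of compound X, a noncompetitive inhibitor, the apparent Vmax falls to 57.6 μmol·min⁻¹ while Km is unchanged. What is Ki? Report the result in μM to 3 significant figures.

Noncompetitive: Vmax,app = Vmax/α with α = 1 + [I]/Ki.
α = Vmax/Vmax,app = 95.0/57.6 = 1.649.
Ki = [I]/(α − 1) = 0.337/0.6493 = 0.519 μM.

0.519 μM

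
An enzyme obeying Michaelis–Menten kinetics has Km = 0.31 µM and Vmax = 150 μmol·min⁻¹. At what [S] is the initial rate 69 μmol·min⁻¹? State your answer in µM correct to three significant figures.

0.264 µM

Rearranging v = Vmax[S]/(Km+[S]) gives [S] = Km·v/(Vmax − v).
[S] = 0.31 × 69 / (150 − 69) = 21.39/81.00 = 0.264 µM.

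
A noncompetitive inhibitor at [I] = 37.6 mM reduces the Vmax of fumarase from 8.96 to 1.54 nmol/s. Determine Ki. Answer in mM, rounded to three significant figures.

Noncompetitive: Vmax,app = Vmax/α with α = 1 + [I]/Ki.
α = Vmax/Vmax,app = 8.96/1.54 = 5.818.
Since α = 1 + [I]/Ki, [I]/Ki = 5.818 − 1 = 4.818 and Ki = 37.6/4.818 = 7.80 mM.

7.80 mM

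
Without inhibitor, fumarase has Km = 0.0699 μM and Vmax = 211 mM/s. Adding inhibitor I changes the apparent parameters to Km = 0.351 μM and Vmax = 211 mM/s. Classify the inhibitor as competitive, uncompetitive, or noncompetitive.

competitive

Km increases (0.0699 → 0.351 μM) while Vmax is unchanged — the hallmark of competitive inhibition.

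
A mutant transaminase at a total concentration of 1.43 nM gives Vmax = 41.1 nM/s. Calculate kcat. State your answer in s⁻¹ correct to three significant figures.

kcat = Vmax/[E]total = 41.1 nM/s / 1.43 nM = 28.7 s⁻¹.

28.7 s⁻¹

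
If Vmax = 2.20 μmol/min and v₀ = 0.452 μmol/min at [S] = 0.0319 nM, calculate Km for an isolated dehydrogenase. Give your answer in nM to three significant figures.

v/Vmax = 0.452/2.20 = 0.2055 = [S]/(Km+[S]).
So Km + [S] = [S]/0.2055 = 0.1553 nM, giving Km = 0.1553 − 0.0319 = 0.123 nM.

0.123 nM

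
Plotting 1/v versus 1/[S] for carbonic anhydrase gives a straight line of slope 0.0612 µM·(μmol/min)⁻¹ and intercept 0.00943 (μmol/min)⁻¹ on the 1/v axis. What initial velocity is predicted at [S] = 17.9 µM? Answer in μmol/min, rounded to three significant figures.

The y-intercept is 1/Vmax, so Vmax = 1/0.00943 = 106 μmol/min.
The slope is Km/Vmax, so Km = 0.0612 × 106 = 6.49 µM.
Then v = 106 × 17.9/(6.49 + 17.9) = 77.8 μmol/min.

77.8 μmol/min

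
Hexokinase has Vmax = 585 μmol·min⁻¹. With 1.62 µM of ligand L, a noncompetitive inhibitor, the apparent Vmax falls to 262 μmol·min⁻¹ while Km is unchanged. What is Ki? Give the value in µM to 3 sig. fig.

Noncompetitive: Vmax,app = Vmax/α with α = 1 + [I]/Ki.
α = Vmax/Vmax,app = 585/262 = 2.233.
Since α = 1 + [I]/Ki, [I]/Ki = 2.233 − 1 = 1.233 and Ki = 1.62/1.233 = 1.31 µM.

1.31 µM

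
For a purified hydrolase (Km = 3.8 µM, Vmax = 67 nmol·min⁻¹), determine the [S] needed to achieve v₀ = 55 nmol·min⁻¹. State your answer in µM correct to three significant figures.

17.4 µM

Rearranging v = Vmax[S]/(Km+[S]) gives [S] = Km·v/(Vmax − v).
[S] = 3.8 × 55 / (67 − 55) = 209.0/12.00 = 17.4 µM.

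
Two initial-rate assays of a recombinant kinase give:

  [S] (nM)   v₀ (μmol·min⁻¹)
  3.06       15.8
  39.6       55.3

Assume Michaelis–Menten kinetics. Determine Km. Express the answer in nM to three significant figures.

In reciprocal form, 1/v = (Km/Vmax)·(1/[S]) + 1/Vmax. The two points give (1/[S], 1/v) = (0.3268, 0.06329) and (0.02525, 0.01808).
Slope = (0.06329 − 0.01808)/(0.3268 − 0.02525) = 0.1499; intercept = 0.06329 − 0.1499×0.3268 = 0.01430.
Vmax = 1/intercept = 69.9 μmol·min⁻¹; Km = slope × Vmax = 0.1499 × 69.9 = 10.5 nM.

10.5 nM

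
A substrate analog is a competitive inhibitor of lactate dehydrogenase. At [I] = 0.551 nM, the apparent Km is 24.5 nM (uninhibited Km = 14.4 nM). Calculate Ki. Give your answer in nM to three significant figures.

Competitive: Km,app = α·Km with α = 1 + [I]/Ki.
α = Km,app/Km = 24.5/14.4 = 1.701.
Since α = 1 + [I]/Ki, [I]/Ki = 1.701 − 1 = 0.7014 and Ki = 0.551/0.7014 = 0.786 nM.

0.786 nM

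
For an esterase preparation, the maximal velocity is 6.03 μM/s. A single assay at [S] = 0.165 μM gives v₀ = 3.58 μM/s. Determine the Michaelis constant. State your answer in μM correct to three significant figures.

0.113 μM

From v = Vmax[S]/(Km+[S]), Km = [S](Vmax − v)/v.
Km = 0.165 × (6.03 − 3.58) / 3.58 = 0.4043/3.58 = 0.113 μM.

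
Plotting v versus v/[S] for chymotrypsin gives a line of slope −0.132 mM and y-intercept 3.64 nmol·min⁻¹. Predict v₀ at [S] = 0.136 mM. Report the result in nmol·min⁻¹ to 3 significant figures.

1.85 nmol·min⁻¹

In the Eadie–Hofstee form v = Vmax − Km·(v/[S]), the slope is −Km and the intercept is Vmax, so Km = 0.132 mM and Vmax = 3.64 nmol·min⁻¹.
v = 3.64 × 0.136/(0.132 + 0.136) = 1.85 nmol·min⁻¹.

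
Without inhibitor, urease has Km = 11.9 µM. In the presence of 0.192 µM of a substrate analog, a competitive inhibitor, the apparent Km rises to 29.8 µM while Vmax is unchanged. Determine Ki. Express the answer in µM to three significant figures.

Competitive: Km,app = α·Km with α = 1 + [I]/Ki.
α = Km,app/Km = 29.8/11.9 = 2.504.
Since α = 1 + [I]/Ki, [I]/Ki = 2.504 − 1 = 1.504 and Ki = 0.192/1.504 = 0.128 µM.

0.128 µM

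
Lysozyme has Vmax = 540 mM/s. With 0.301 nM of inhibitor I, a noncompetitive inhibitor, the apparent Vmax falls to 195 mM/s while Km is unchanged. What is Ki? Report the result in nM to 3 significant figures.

0.170 nM

Noncompetitive: Vmax,app = Vmax/α with α = 1 + [I]/Ki.
α = Vmax/Vmax,app = 540/195 = 2.769.
Ki = [I]/(α − 1) = 0.301/1.769 = 0.170 nM.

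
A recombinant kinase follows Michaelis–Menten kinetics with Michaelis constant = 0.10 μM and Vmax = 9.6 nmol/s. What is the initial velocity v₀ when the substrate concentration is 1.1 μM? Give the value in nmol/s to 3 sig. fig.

8.80 nmol/s

[S]/(Km+[S]) = 1.1/1.200 = 0.9167, the fractional saturation.
v = 0.9167 × Vmax = 0.9167 × 9.6 = 8.80 nmol/s.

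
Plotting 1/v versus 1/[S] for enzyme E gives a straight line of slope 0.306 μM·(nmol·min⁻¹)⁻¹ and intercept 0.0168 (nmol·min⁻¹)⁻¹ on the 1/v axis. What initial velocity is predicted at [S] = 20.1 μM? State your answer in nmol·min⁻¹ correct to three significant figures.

31.2 nmol·min⁻¹

The y-intercept is 1/Vmax, so Vmax = 1/0.0168 = 59.5 nmol·min⁻¹.
The slope is Km/Vmax, so Km = 0.306 × 59.5 = 18.2 μM.
Then v = 59.5 × 20.1/(18.2 + 20.1) = 31.2 nmol·min⁻¹.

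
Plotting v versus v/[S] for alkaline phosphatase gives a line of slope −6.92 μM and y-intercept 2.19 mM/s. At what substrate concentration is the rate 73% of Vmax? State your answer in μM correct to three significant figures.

The Eadie–Hofstee slope gives Km = 6.92 μM (slope = −Km).
v/Vmax = [S]/(Km+[S]) = 0.73 ⇒ [S] = Km·0.73/(1−0.73) = 6.92 × 2.704 = 18.7 μM.

18.7 μM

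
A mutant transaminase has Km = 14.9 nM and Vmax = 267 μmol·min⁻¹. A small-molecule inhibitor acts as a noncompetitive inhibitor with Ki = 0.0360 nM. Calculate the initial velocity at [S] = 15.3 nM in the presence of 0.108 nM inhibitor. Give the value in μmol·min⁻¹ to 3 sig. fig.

With α = 1 + [I]/Ki = 1 + 0.108/0.0360 = 4.000, the noncompetitive rate law is v = (Vmax/α)·[S] / (Km + [S]).
v = (267/4.000)×15.3 / (14.9 + 15.3) = 1021/30.20 = 33.8 μmol·min⁻¹.

33.8 μmol·min⁻¹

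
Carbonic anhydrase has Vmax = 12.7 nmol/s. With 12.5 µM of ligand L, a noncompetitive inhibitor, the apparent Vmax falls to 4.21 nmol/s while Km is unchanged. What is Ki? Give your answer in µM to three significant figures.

Noncompetitive: Vmax,app = Vmax/α with α = 1 + [I]/Ki.
α = Vmax/Vmax,app = 12.7/4.21 = 3.017.
Ki = [I]/(α − 1) = 12.5/2.017 = 6.20 µM.

6.20 µM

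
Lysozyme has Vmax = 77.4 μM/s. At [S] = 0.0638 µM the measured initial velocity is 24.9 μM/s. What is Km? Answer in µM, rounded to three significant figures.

0.135 µM

From v = Vmax[S]/(Km+[S]), Km = [S](Vmax − v)/v.
Km = 0.0638 × (77.4 − 24.9) / 24.9 = 3.350/24.9 = 0.135 µM.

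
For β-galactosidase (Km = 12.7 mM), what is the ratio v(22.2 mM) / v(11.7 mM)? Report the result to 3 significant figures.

Since Vmax cancels, v₂/v₁ = [S]₂(Km+[S]₁) / [S]₁(Km+[S]₂).
= 22.2×(12.7+11.7) / (11.7×(12.7+22.2)) = 541.7/408.3 = 1.33.

1.33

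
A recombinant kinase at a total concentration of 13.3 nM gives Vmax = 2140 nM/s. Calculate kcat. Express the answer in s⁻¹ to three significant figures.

kcat = Vmax/[E]total = 2140 nM/s / 13.3 nM = 161 s⁻¹.

161 s⁻¹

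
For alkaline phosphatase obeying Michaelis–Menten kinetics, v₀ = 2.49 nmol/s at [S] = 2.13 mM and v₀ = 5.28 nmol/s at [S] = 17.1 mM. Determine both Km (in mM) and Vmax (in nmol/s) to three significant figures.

Km = 3.24 mM; Vmax = 6.28 nmol/s

In reciprocal form, 1/v = (Km/Vmax)·(1/[S]) + 1/Vmax. The two points give (1/[S], 1/v) = (0.4695, 0.4016) and (0.05848, 0.1894).
Slope = (0.4016 − 0.1894)/(0.4695 − 0.05848) = 0.5163; intercept = 0.4016 − 0.5163×0.4695 = 0.1592.
Vmax = 1/intercept = 6.28 nmol/s; Km = slope × Vmax = 0.5163 × 6.28 = 3.24 mM.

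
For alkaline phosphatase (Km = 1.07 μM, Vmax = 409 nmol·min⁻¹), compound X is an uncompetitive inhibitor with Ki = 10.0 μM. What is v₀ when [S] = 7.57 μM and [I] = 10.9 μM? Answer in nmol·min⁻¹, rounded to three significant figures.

α = 1 + [I]/Ki = 1 + 10.9/10.0 = 2.090.
For an uncompetitive inhibitor, both parameters are divided by α, giving Vmax/α and Km/α: Km,app = 0.512 μM, Vmax,app = 196 nmol·min⁻¹.
v = Vmax,app·[S]/(Km,app + [S]) = 196 × 7.57/(0.512 + 7.57) = 183 nmol·min⁻¹.

183 nmol·min⁻¹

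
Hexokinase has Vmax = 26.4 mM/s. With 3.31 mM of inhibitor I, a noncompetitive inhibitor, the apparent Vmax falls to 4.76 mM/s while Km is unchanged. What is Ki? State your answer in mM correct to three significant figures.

0.728 mM

Noncompetitive: Vmax,app = Vmax/α with α = 1 + [I]/Ki.
α = Vmax/Vmax,app = 26.4/4.76 = 5.546.
Since α = 1 + [I]/Ki, [I]/Ki = 5.546 − 1 = 4.546 and Ki = 3.31/4.546 = 0.728 mM.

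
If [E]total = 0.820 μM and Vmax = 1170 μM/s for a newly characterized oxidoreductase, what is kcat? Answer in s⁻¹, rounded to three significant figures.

kcat = Vmax/[E]total = 1170 μM/s / 0.820 μM = 1430 s⁻¹.

1430 s⁻¹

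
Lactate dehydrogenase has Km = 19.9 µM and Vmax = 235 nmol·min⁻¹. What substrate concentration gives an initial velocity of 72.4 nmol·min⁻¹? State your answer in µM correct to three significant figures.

The required fractional saturation is v/Vmax = 72.4/235 = 0.3081.
Then [S]/(Km+[S]) = 0.3081 ⇒ [S] = 19.9 × 0.3081/(1 − 0.3081) = 8.86 µM.

8.86 µM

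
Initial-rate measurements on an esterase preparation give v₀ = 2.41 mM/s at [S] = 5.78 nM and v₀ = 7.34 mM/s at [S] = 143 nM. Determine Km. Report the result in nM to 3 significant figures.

13.5 nM

In reciprocal form, 1/v = (Km/Vmax)·(1/[S]) + 1/Vmax. The two points give (1/[S], 1/v) = (0.1730, 0.4149) and (0.006993, 0.1362).
Slope = (0.4149 − 0.1362)/(0.1730 − 0.006993) = 1.679; intercept = 0.4149 − 1.679×0.1730 = 0.1245.
Vmax = 1/intercept = 8.03 mM/s; Km = slope × Vmax = 1.679 × 8.03 = 13.5 nM.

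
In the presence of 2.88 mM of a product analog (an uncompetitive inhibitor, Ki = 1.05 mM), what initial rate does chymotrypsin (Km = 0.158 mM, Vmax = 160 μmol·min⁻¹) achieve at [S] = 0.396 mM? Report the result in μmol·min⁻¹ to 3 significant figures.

α = 1 + [I]/Ki = 1 + 2.88/1.05 = 3.743.
For an uncompetitive inhibitor, both parameters are divided by α, giving Vmax/α and Km/α: Km,app = 0.0422 mM, Vmax,app = 42.7 μmol·min⁻¹.
v = Vmax,app·[S]/(Km,app + [S]) = 42.7 × 0.396/(0.0422 + 0.396) = 38.6 μmol·min⁻¹.

38.6 μmol·min⁻¹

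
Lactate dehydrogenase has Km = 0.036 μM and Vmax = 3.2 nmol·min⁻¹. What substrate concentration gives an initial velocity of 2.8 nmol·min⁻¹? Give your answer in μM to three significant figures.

The required fractional saturation is v/Vmax = 2.8/3.2 = 0.8750.
Then [S]/(Km+[S]) = 0.8750 ⇒ [S] = 0.036 × 0.8750/(1 − 0.8750) = 0.252 μM.

0.252 μM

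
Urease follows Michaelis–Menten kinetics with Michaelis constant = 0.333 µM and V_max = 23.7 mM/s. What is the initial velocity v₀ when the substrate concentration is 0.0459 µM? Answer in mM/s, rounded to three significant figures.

2.87 mM/s

v = Vmax·[S]/(Km + [S]) = 23.7 × 0.0459 / (0.333 + 0.0459)
  = 1.088 / 0.3789 = 2.87 mM/s.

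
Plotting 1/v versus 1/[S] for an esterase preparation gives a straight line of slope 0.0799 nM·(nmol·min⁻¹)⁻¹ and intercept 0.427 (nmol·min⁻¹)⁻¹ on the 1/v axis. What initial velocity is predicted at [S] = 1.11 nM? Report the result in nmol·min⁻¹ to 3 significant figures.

The y-intercept is 1/Vmax, so Vmax = 1/0.427 = 2.34 nmol·min⁻¹.
The slope is Km/Vmax, so Km = 0.0799 × 2.34 = 0.187 nM.
Then v = 2.34 × 1.11/(0.187 + 1.11) = 2.00 nmol·min⁻¹.

2.00 nmol·min⁻¹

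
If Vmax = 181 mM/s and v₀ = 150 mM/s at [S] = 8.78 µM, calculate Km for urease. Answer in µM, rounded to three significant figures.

1.81 µM

v/Vmax = 150/181 = 0.8287 = [S]/(Km+[S]).
So Km + [S] = [S]/0.8287 = 10.59 µM, giving Km = 10.59 − 8.78 = 1.81 µM.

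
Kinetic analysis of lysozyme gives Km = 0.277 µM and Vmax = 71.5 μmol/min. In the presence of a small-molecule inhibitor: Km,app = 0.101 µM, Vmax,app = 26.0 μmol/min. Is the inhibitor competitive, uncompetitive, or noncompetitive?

Both Km and Vmax decrease by the same factor (~2.75-fold) — characteristic of uncompetitive inhibition.

uncompetitive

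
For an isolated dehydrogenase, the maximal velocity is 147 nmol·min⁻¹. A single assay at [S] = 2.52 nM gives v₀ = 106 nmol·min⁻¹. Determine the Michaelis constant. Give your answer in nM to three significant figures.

0.975 nM

v/Vmax = 106/147 = 0.7211 = [S]/(Km+[S]).
So Km + [S] = [S]/0.7211 = 3.495 nM, giving Km = 3.495 − 2.52 = 0.975 nM.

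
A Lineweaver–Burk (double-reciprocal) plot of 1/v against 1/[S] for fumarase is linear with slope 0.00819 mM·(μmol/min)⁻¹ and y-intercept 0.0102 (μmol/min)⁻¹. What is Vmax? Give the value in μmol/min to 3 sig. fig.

The y-intercept of a Lineweaver–Burk plot equals 1/Vmax, so Vmax = 1/0.0102 = 98.0 μmol/min.

98.0 μmol/min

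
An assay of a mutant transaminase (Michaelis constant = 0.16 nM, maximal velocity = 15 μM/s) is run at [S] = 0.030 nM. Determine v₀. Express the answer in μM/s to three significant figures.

v = Vmax·[S]/(Km + [S]) = 15 × 0.030 / (0.16 + 0.030)
  = 0.4500 / 0.1900 = 2.37 μM/s.

2.37 μM/s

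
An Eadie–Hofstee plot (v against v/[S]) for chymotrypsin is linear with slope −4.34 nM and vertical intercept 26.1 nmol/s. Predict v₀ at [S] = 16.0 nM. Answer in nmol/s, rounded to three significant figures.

In the Eadie–Hofstee form v = Vmax − Km·(v/[S]), the slope is −Km and the intercept is Vmax, so Km = 4.34 nM and Vmax = 26.1 nmol/s.
v = 26.1 × 16.0/(4.34 + 16.0) = 20.5 nmol/s.

20.5 nmol/s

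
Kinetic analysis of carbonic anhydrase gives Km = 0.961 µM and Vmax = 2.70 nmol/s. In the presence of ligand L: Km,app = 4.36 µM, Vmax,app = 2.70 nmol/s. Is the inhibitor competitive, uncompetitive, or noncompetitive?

competitive

Km increases (0.961 → 4.36 µM) while Vmax is unchanged — the hallmark of competitive inhibition.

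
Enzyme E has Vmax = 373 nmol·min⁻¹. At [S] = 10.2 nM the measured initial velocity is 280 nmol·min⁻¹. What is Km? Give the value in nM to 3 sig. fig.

3.39 nM

From v = Vmax[S]/(Km+[S]), Km = [S](Vmax − v)/v.
Km = 10.2 × (373 − 280) / 280 = 948.6/280 = 3.39 nM.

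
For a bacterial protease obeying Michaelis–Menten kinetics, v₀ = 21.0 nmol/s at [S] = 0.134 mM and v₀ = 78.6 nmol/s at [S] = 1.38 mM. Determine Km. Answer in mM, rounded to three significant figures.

0.577 mM

In reciprocal form, 1/v = (Km/Vmax)·(1/[S]) + 1/Vmax. The two points give (1/[S], 1/v) = (7.463, 0.04762) and (0.7246, 0.01272).
Slope = (0.04762 − 0.01272)/(7.463 − 0.7246) = 0.005179; intercept = 0.04762 − 0.005179×7.463 = 0.008970.
Vmax = 1/intercept = 111 nmol/s; Km = slope × Vmax = 0.005179 × 111 = 0.577 mM.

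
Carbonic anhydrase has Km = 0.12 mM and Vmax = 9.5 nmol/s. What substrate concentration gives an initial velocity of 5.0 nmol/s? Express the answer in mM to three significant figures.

0.133 mM

The required fractional saturation is v/Vmax = 5.0/9.5 = 0.5263.
Then [S]/(Km+[S]) = 0.5263 ⇒ [S] = 0.12 × 0.5263/(1 − 0.5263) = 0.133 mM.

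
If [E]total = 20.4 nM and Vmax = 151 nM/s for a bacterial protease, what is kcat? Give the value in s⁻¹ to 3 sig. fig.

7.40 s⁻¹

kcat = Vmax/[E]total = 151 nM/s / 20.4 nM = 7.40 s⁻¹.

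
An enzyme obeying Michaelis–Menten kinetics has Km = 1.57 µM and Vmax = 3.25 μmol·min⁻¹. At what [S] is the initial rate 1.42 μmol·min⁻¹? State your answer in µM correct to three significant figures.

The required fractional saturation is v/Vmax = 1.42/3.25 = 0.4369.
Then [S]/(Km+[S]) = 0.4369 ⇒ [S] = 1.57 × 0.4369/(1 − 0.4369) = 1.22 µM.

1.22 µM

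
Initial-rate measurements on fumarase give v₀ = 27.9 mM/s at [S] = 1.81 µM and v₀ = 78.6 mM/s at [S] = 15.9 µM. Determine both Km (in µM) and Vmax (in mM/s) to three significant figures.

Km = 4.84 µM; Vmax = 103 mM/s

From v = Vmax[S]/(Km+[S]), each point gives Vmax = v(Km+[S])/[S].
Equating: 27.9(Km+1.81)/1.81 = 78.6(Km+15.9)/15.9.
15.41·Km + 27.9 = 4.943·Km + 78.6, so (15.41 − 4.943)·Km = 78.6 − 27.9.
Km = 50.70/10.47 = 4.84 µM; then Vmax = 27.9(4.84+1.81)/1.81 = 103 mM/s.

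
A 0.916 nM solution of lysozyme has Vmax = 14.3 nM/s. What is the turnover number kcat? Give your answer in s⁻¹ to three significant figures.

kcat = Vmax/[E]total = 14.3 nM/s / 0.916 nM = 15.6 s⁻¹.

15.6 s⁻¹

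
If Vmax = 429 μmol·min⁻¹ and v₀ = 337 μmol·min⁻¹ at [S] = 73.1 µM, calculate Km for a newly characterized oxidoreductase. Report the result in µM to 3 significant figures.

20.0 µM

From v = Vmax[S]/(Km+[S]), Km = [S](Vmax − v)/v.
Km = 73.1 × (429 − 337) / 337 = 6725/337 = 20.0 µM.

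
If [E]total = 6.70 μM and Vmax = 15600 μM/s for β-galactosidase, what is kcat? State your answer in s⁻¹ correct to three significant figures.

kcat = Vmax/[E]total = 15600 μM/s / 6.70 μM = 2330 s⁻¹.

2330 s⁻¹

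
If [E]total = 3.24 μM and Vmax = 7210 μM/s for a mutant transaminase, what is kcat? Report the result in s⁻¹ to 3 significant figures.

kcat = Vmax/[E]total = 7210 μM/s / 3.24 μM = 2230 s⁻¹.

2230 s⁻¹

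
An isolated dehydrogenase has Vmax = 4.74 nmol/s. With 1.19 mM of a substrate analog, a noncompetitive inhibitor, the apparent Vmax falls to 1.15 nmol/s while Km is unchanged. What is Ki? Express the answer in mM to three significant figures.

0.381 mM

Noncompetitive: Vmax,app = Vmax/α with α = 1 + [I]/Ki.
α = Vmax/Vmax,app = 4.74/1.15 = 4.122.
Since α = 1 + [I]/Ki, [I]/Ki = 4.122 − 1 = 3.122 and Ki = 1.19/3.122 = 0.381 mM.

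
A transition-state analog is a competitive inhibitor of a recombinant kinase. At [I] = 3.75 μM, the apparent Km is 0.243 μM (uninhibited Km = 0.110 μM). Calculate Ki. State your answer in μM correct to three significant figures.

3.10 μM

Competitive: Km,app = α·Km with α = 1 + [I]/Ki.
α = Km,app/Km = 0.243/0.110 = 2.209.
Since α = 1 + [I]/Ki, [I]/Ki = 2.209 − 1 = 1.209 and Ki = 3.75/1.209 = 3.10 μM.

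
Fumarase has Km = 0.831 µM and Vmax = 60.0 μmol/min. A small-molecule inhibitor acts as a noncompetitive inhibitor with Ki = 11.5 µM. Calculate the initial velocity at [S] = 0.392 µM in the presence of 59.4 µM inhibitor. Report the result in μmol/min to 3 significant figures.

3.12 μmol/min

α = 1 + [I]/Ki = 1 + 59.4/11.5 = 6.165.
For a noncompetitive inhibitor, Vmax is reduced to Vmax/α while Km is unchanged: Km,app = 0.831 µM, Vmax,app = 9.73 μmol/min.
v = Vmax,app·[S]/(Km,app + [S]) = 9.73 × 0.392/(0.831 + 0.392) = 3.12 μmol/min.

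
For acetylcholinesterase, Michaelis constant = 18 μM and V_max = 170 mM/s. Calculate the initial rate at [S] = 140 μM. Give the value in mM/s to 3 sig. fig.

151 mM/s

[S]/(Km+[S]) = 140/158.0 = 0.8861, the fractional saturation.
v = 0.8861 × Vmax = 0.8861 × 170 = 151 mM/s.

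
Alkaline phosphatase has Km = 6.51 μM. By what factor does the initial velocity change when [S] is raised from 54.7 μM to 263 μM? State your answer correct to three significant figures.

The fractional saturations are [S]/(Km+[S]) = 54.7/61.21 = 0.8936 and 263/269.5 = 0.9758.
v₂/v₁ is just their ratio: 0.9758/0.8936 = 1.09.

1.09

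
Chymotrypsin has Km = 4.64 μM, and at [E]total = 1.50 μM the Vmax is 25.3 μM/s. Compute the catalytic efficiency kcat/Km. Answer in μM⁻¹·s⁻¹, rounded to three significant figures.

kcat = Vmax/[E]total = 25.3/1.50 = 16.9 s⁻¹.
kcat/Km = 16.9/4.64 = 3.64 μM⁻¹·s⁻¹.

3.64 μM⁻¹·s⁻¹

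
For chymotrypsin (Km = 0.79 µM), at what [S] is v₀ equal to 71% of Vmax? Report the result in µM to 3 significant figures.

1.93 µM

v/Vmax = [S]/(Km+[S]) = 0.71, so [S] = Km·0.71/(1 − 0.71) = 0.79 × 2.448.
[S] = 1.93 µM.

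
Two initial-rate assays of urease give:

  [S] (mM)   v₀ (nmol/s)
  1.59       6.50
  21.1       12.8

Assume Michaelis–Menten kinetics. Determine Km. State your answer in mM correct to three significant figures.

1.81 mM

From v = Vmax[S]/(Km+[S]), each point gives Vmax = v(Km+[S])/[S].
Equating: 6.50(Km+1.59)/1.59 = 12.8(Km+21.1)/21.1.
4.088·Km + 6.50 = 0.6066·Km + 12.8, so (4.088 − 0.6066)·Km = 12.8 − 6.50.
Km = 6.300/3.481 = 1.81 mM; then Vmax = 6.50(1.81+1.59)/1.59 = 13.9 nmol/s.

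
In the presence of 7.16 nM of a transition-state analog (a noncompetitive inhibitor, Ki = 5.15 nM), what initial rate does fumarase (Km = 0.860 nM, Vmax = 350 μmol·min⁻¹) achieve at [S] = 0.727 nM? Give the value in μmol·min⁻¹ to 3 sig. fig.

67.1 μmol·min⁻¹

α = 1 + [I]/Ki = 1 + 7.16/5.15 = 2.390.
For a noncompetitive inhibitor, Vmax is reduced to Vmax/α while Km is unchanged: Km,app = 0.860 nM, Vmax,app = 146 μmol·min⁻¹.
v = Vmax,app·[S]/(Km,app + [S]) = 146 × 0.727/(0.860 + 0.727) = 67.1 μmol·min⁻¹.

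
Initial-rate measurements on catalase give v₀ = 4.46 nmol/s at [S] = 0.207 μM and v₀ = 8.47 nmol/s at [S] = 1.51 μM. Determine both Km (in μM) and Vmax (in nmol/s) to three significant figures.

Km = 0.252 μM; Vmax = 9.88 nmol/s

From v = Vmax[S]/(Km+[S]), each point gives Vmax = v(Km+[S])/[S].
Equating: 4.46(Km+0.207)/0.207 = 8.47(Km+1.51)/1.51.
21.55·Km + 4.46 = 5.609·Km + 8.47, so (21.55 − 5.609)·Km = 8.47 − 4.46.
Km = 4.010/15.94 = 0.252 μM; then Vmax = 4.46(0.252+0.207)/0.207 = 9.88 nmol/s.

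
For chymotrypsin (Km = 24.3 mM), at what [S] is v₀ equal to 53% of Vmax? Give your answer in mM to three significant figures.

v/Vmax = [S]/(Km+[S]) = 0.53, so [S] = Km·0.53/(1 − 0.53) = 24.3 × 1.128.
[S] = 27.4 mM.

27.4 mM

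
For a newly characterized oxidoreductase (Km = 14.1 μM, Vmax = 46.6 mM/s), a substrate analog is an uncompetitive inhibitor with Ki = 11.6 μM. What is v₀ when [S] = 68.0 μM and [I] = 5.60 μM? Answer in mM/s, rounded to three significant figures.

α = 1 + [I]/Ki = 1 + 5.60/11.6 = 1.483.
For an uncompetitive inhibitor, both parameters are divided by α, giving Vmax/α and Km/α: Km,app = 9.51 μM, Vmax,app = 31.4 mM/s.
v = Vmax,app·[S]/(Km,app + [S]) = 31.4 × 68.0/(9.51 + 68.0) = 27.6 mM/s.

27.6 mM/s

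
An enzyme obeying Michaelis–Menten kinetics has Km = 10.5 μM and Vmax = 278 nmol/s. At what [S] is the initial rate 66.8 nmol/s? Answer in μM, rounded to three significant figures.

The required fractional saturation is v/Vmax = 66.8/278 = 0.2403.
Then [S]/(Km+[S]) = 0.2403 ⇒ [S] = 10.5 × 0.2403/(1 − 0.2403) = 3.32 μM.

3.32 μM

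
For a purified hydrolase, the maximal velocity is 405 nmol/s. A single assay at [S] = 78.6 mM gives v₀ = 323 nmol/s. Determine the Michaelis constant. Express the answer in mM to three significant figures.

20.0 mM

From v = Vmax[S]/(Km+[S]), Km = [S](Vmax − v)/v.
Km = 78.6 × (405 − 323) / 323 = 6445/323 = 20.0 mM.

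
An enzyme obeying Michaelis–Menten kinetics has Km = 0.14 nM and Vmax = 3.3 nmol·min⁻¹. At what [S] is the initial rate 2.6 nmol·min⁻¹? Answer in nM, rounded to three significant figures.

0.520 nM

The required fractional saturation is v/Vmax = 2.6/3.3 = 0.7879.
Then [S]/(Km+[S]) = 0.7879 ⇒ [S] = 0.14 × 0.7879/(1 − 0.7879) = 0.520 nM.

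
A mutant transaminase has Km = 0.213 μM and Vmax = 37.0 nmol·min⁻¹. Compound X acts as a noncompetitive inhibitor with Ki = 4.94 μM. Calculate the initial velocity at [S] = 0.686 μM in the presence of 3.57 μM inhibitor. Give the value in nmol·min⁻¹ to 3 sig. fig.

16.4 nmol·min⁻¹

α = 1 + [I]/Ki = 1 + 3.57/4.94 = 1.723.
For a noncompetitive inhibitor, Vmax is reduced to Vmax/α while Km is unchanged: Km,app = 0.213 μM, Vmax,app = 21.5 nmol·min⁻¹.
v = Vmax,app·[S]/(Km,app + [S]) = 21.5 × 0.686/(0.213 + 0.686) = 16.4 nmol·min⁻¹.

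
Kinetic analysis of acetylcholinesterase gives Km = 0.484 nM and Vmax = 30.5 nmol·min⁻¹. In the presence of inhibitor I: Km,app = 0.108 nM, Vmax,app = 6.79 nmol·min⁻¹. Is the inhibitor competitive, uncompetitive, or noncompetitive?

Both Km and Vmax decrease by the same factor (~4.49-fold) — characteristic of uncompetitive inhibition.

uncompetitive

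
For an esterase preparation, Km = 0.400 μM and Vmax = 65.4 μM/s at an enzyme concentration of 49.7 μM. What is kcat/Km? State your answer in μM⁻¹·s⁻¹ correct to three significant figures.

kcat = Vmax/[E]total = 65.4/49.7 = 1.32 s⁻¹.
kcat/Km = 1.32/0.400 = 3.29 μM⁻¹·s⁻¹.

3.29 μM⁻¹·s⁻¹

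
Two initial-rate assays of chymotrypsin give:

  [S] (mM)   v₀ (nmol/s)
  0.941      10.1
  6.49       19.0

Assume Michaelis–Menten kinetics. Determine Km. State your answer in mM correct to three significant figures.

1.14 mM

In reciprocal form, 1/v = (Km/Vmax)·(1/[S]) + 1/Vmax. The two points give (1/[S], 1/v) = (1.063, 0.09901) and (0.1541, 0.05263).
Slope = (0.09901 − 0.05263)/(1.063 − 0.1541) = 0.05104; intercept = 0.09901 − 0.05104×1.063 = 0.04477.
Vmax = 1/intercept = 22.3 nmol/s; Km = slope × Vmax = 0.05104 × 22.3 = 1.14 mM.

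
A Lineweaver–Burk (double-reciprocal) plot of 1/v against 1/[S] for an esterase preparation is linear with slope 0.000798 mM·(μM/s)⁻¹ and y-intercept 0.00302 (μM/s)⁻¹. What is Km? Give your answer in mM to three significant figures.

0.264 mM

y-intercept = 1/Vmax ⇒ Vmax = 331 μM/s; slope = Km/Vmax ⇒ Km = slope × Vmax.
Km = 0.000798 × 331 = 0.264 mM.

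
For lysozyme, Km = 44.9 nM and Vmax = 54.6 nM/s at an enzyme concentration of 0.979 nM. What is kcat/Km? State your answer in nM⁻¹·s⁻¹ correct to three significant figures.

1.24 nM⁻¹·s⁻¹

kcat = Vmax/[E]total = 54.6/0.979 = 55.8 s⁻¹.
kcat/Km = 55.8/44.9 = 1.24 nM⁻¹·s⁻¹.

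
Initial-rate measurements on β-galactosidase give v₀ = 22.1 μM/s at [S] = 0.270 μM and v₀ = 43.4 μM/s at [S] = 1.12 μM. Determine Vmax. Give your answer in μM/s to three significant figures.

62.5 μM/s

From v = Vmax[S]/(Km+[S]), each point gives Vmax = v(Km+[S])/[S].
Equating: 22.1(Km+0.270)/0.270 = 43.4(Km+1.12)/1.12.
81.85·Km + 22.1 = 38.75·Km + 43.4, so (81.85 − 38.75)·Km = 43.4 − 22.1.
Km = 21.30/43.10 = 0.494 μM; then Vmax = 22.1(0.494+0.270)/0.270 = 62.5 μM/s.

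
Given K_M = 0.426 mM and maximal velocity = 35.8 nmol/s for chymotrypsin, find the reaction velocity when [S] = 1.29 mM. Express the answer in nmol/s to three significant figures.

26.9 nmol/s

[S]/(Km+[S]) = 1.29/1.716 = 0.7517, the fractional saturation.
v = 0.7517 × Vmax = 0.7517 × 35.8 = 26.9 nmol/s.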